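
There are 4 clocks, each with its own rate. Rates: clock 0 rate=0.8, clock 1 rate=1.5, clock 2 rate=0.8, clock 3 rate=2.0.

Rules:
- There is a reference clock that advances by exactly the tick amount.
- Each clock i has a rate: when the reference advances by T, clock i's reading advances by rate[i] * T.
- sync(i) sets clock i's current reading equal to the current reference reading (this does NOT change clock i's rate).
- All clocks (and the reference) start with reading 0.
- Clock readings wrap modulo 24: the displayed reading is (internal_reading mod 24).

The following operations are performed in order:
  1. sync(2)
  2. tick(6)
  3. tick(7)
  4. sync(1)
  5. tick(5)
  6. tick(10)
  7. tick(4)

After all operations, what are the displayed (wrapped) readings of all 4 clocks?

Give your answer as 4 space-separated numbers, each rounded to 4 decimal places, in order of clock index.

Answer: 1.6000 17.5000 1.6000 16.0000

Derivation:
After op 1 sync(2): ref=0.0000 raw=[0.0000 0.0000 0.0000 0.0000]
After op 2 tick(6): ref=6.0000 raw=[4.8000 9.0000 4.8000 12.0000]
After op 3 tick(7): ref=13.0000 raw=[10.4000 19.5000 10.4000 26.0000]
After op 4 sync(1): ref=13.0000 raw=[10.4000 13.0000 10.4000 26.0000]
After op 5 tick(5): ref=18.0000 raw=[14.4000 20.5000 14.4000 36.0000]
After op 6 tick(10): ref=28.0000 raw=[22.4000 35.5000 22.4000 56.0000]
After op 7 tick(4): ref=32.0000 raw=[25.6000 41.5000 25.6000 64.0000]
Wrap final raw readings (mod 24): 25.6000 mod 24 = 1.6000; 41.5000 mod 24 = 17.5000; 25.6000 mod 24 = 1.6000; 64.0000 mod 24 = 16.0000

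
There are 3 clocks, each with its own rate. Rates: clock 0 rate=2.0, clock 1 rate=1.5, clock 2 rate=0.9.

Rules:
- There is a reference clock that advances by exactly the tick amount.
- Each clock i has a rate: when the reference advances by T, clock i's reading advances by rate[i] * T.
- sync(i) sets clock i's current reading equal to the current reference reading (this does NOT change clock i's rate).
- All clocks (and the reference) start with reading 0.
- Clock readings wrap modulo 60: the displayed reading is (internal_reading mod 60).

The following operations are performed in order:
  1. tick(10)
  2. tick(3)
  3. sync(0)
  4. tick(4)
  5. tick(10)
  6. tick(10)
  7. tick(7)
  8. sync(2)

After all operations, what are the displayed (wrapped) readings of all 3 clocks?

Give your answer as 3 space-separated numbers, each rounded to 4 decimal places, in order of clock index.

After op 1 tick(10): ref=10.0000 raw=[20.0000 15.0000 9.0000]
After op 2 tick(3): ref=13.0000 raw=[26.0000 19.5000 11.7000]
After op 3 sync(0): ref=13.0000 raw=[13.0000 19.5000 11.7000]
After op 4 tick(4): ref=17.0000 raw=[21.0000 25.5000 15.3000]
After op 5 tick(10): ref=27.0000 raw=[41.0000 40.5000 24.3000]
After op 6 tick(10): ref=37.0000 raw=[61.0000 55.5000 33.3000]
After op 7 tick(7): ref=44.0000 raw=[75.0000 66.0000 39.6000]
After op 8 sync(2): ref=44.0000 raw=[75.0000 66.0000 44.0000]
Wrap final raw readings (mod 60): 75.0000 mod 60 = 15.0000; 66.0000 mod 60 = 6.0000; 44.0000 mod 60 = 44.0000

Answer: 15.0000 6.0000 44.0000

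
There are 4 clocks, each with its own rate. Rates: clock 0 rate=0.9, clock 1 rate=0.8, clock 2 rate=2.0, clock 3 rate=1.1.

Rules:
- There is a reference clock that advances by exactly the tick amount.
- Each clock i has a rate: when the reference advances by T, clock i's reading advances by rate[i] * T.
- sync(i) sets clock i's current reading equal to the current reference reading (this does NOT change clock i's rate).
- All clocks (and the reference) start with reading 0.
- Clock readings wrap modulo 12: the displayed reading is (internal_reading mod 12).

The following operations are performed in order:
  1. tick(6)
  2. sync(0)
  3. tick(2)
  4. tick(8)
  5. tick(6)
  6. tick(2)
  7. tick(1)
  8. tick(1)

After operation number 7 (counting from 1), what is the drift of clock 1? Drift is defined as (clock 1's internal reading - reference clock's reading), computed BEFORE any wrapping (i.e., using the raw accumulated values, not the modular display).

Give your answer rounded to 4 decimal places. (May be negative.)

After op 1 tick(6): ref=6.0000 raw=[5.4000 4.8000 12.0000 6.6000]
After op 2 sync(0): ref=6.0000 raw=[6.0000 4.8000 12.0000 6.6000]
After op 3 tick(2): ref=8.0000 raw=[7.8000 6.4000 16.0000 8.8000]
After op 4 tick(8): ref=16.0000 raw=[15.0000 12.8000 32.0000 17.6000]
After op 5 tick(6): ref=22.0000 raw=[20.4000 17.6000 44.0000 24.2000]
After op 6 tick(2): ref=24.0000 raw=[22.2000 19.2000 48.0000 26.4000]
After op 7 tick(1): ref=25.0000 raw=[23.1000 20.0000 50.0000 27.5000]
Drift of clock 1 after op 7: 20.0000 - 25.0000 = -5.0000

Answer: -5.0000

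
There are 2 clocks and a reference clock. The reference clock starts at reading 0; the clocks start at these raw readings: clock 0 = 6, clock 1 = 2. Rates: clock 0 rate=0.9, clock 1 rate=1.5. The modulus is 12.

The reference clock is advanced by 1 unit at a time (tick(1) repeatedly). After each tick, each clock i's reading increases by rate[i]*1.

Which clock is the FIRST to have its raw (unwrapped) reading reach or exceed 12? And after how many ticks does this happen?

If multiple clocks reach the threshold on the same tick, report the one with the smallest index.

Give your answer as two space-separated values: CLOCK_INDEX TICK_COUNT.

Answer: 0 7

Derivation:
clock 0: start=6, rate=0.9, needs 12-6 = 6; ticks = ceil(6/0.9) = ceil(6.6667) = 7; reading at tick 7 = 6 + 0.9*7 = 12.3000
clock 1: start=2, rate=1.5, needs 12-2 = 10; ticks = ceil(10/1.5) = ceil(6.6667) = 7; reading at tick 7 = 2 + 1.5*7 = 12.5000
Minimum tick count = 7; winners = [0, 1]; smallest index = 0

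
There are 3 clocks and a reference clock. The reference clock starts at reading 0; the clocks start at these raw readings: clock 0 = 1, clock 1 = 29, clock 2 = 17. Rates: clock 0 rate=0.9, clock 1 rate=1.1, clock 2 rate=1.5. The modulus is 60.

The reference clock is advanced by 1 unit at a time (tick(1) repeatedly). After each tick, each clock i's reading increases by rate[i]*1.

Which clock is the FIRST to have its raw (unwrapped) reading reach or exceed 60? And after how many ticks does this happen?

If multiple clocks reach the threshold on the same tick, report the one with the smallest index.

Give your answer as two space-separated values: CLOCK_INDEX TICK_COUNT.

Answer: 1 29

Derivation:
clock 0: start=1, rate=0.9, needs 60-1 = 59; ticks = ceil(59/0.9) = ceil(65.5556) = 66; reading at tick 66 = 1 + 0.9*66 = 60.4000
clock 1: start=29, rate=1.1, needs 60-29 = 31; ticks = ceil(31/1.1) = ceil(28.1818) = 29; reading at tick 29 = 29 + 1.1*29 = 60.9000
clock 2: start=17, rate=1.5, needs 60-17 = 43; ticks = ceil(43/1.5) = ceil(28.6667) = 29; reading at tick 29 = 17 + 1.5*29 = 60.5000
Minimum tick count = 29; winners = [1, 2]; smallest index = 1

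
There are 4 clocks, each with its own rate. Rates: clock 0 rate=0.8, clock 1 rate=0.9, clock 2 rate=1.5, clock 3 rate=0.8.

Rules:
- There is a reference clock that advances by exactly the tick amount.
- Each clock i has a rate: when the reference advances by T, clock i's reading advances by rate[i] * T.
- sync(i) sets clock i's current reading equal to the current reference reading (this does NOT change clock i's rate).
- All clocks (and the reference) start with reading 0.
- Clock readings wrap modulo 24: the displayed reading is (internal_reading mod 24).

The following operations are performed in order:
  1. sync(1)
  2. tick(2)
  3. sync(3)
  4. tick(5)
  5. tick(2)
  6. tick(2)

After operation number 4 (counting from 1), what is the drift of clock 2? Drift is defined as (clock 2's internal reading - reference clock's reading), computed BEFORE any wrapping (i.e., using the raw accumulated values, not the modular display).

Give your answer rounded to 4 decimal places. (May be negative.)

Answer: 3.5000

Derivation:
After op 1 sync(1): ref=0.0000 raw=[0.0000 0.0000 0.0000 0.0000]
After op 2 tick(2): ref=2.0000 raw=[1.6000 1.8000 3.0000 1.6000]
After op 3 sync(3): ref=2.0000 raw=[1.6000 1.8000 3.0000 2.0000]
After op 4 tick(5): ref=7.0000 raw=[5.6000 6.3000 10.5000 6.0000]
Drift of clock 2 after op 4: 10.5000 - 7.0000 = 3.5000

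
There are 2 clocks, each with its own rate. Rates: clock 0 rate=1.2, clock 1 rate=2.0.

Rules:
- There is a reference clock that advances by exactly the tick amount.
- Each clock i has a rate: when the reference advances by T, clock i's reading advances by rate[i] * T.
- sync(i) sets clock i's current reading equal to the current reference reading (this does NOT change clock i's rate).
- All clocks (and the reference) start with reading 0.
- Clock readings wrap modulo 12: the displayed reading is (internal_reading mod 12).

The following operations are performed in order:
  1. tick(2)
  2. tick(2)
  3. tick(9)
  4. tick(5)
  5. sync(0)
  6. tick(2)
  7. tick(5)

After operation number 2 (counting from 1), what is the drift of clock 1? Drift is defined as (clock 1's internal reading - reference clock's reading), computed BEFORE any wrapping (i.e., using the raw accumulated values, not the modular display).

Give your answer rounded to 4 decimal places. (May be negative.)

Answer: 4.0000

Derivation:
After op 1 tick(2): ref=2.0000 raw=[2.4000 4.0000]
After op 2 tick(2): ref=4.0000 raw=[4.8000 8.0000]
Drift of clock 1 after op 2: 8.0000 - 4.0000 = 4.0000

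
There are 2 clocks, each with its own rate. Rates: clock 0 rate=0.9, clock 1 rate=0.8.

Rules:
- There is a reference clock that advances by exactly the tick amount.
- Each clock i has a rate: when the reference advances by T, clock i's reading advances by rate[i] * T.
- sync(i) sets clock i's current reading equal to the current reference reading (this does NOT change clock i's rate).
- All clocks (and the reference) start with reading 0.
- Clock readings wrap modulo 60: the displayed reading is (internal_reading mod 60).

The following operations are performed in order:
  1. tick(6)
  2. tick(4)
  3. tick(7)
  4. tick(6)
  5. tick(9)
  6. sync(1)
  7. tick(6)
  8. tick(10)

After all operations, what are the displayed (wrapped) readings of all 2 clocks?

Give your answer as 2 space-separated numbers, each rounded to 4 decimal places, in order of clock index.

Answer: 43.2000 44.8000

Derivation:
After op 1 tick(6): ref=6.0000 raw=[5.4000 4.8000]
After op 2 tick(4): ref=10.0000 raw=[9.0000 8.0000]
After op 3 tick(7): ref=17.0000 raw=[15.3000 13.6000]
After op 4 tick(6): ref=23.0000 raw=[20.7000 18.4000]
After op 5 tick(9): ref=32.0000 raw=[28.8000 25.6000]
After op 6 sync(1): ref=32.0000 raw=[28.8000 32.0000]
After op 7 tick(6): ref=38.0000 raw=[34.2000 36.8000]
After op 8 tick(10): ref=48.0000 raw=[43.2000 44.8000]
Wrap final raw readings (mod 60): 43.2000 mod 60 = 43.2000; 44.8000 mod 60 = 44.8000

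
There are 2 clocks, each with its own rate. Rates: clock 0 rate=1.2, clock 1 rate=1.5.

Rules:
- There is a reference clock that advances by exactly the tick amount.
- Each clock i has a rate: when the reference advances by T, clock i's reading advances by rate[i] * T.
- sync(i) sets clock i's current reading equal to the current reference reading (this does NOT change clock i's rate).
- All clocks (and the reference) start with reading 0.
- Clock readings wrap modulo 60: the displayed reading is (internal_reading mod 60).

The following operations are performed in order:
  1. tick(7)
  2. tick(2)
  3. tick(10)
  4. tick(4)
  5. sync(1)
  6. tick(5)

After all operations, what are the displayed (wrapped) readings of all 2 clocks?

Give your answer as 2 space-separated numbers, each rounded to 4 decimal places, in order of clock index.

Answer: 33.6000 30.5000

Derivation:
After op 1 tick(7): ref=7.0000 raw=[8.4000 10.5000]
After op 2 tick(2): ref=9.0000 raw=[10.8000 13.5000]
After op 3 tick(10): ref=19.0000 raw=[22.8000 28.5000]
After op 4 tick(4): ref=23.0000 raw=[27.6000 34.5000]
After op 5 sync(1): ref=23.0000 raw=[27.6000 23.0000]
After op 6 tick(5): ref=28.0000 raw=[33.6000 30.5000]
Wrap final raw readings (mod 60): 33.6000 mod 60 = 33.6000; 30.5000 mod 60 = 30.5000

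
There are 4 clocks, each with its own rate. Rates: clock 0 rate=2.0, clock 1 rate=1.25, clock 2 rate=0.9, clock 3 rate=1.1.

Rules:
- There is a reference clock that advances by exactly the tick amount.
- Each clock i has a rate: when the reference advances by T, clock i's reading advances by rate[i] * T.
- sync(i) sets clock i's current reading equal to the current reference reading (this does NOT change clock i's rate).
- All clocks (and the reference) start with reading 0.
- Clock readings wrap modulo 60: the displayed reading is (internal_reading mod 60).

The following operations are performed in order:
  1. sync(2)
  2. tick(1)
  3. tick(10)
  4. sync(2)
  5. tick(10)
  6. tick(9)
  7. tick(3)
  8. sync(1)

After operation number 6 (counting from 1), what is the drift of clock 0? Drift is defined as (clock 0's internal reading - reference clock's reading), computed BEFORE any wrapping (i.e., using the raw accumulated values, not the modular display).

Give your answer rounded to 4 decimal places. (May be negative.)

After op 1 sync(2): ref=0.0000 raw=[0.0000 0.0000 0.0000 0.0000]
After op 2 tick(1): ref=1.0000 raw=[2.0000 1.2500 0.9000 1.1000]
After op 3 tick(10): ref=11.0000 raw=[22.0000 13.7500 9.9000 12.1000]
After op 4 sync(2): ref=11.0000 raw=[22.0000 13.7500 11.0000 12.1000]
After op 5 tick(10): ref=21.0000 raw=[42.0000 26.2500 20.0000 23.1000]
After op 6 tick(9): ref=30.0000 raw=[60.0000 37.5000 28.1000 33.0000]
Drift of clock 0 after op 6: 60.0000 - 30.0000 = 30.0000

Answer: 30.0000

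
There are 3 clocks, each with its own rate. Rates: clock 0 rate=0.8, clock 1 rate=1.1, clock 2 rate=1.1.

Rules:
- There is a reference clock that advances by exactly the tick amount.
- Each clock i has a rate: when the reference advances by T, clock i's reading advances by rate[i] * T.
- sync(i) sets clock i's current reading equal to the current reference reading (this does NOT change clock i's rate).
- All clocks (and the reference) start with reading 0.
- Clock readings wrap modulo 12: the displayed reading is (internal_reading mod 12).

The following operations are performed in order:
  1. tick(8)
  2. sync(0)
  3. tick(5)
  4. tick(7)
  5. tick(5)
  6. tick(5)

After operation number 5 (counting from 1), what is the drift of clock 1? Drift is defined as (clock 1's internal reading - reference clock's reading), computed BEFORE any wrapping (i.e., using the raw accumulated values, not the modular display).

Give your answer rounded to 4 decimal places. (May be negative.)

After op 1 tick(8): ref=8.0000 raw=[6.4000 8.8000 8.8000]
After op 2 sync(0): ref=8.0000 raw=[8.0000 8.8000 8.8000]
After op 3 tick(5): ref=13.0000 raw=[12.0000 14.3000 14.3000]
After op 4 tick(7): ref=20.0000 raw=[17.6000 22.0000 22.0000]
After op 5 tick(5): ref=25.0000 raw=[21.6000 27.5000 27.5000]
Drift of clock 1 after op 5: 27.5000 - 25.0000 = 2.5000

Answer: 2.5000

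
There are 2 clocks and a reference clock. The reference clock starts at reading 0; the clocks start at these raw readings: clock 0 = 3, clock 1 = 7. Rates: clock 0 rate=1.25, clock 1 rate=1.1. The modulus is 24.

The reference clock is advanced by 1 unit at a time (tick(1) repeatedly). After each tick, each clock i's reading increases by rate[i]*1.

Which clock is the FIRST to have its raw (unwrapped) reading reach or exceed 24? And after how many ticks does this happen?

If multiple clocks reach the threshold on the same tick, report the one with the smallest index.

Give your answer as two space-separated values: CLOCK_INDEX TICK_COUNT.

clock 0: start=3, rate=1.25, needs 24-3 = 21; ticks = ceil(21/1.25) = ceil(16.8000) = 17; reading at tick 17 = 3 + 1.25*17 = 24.2500
clock 1: start=7, rate=1.1, needs 24-7 = 17; ticks = ceil(17/1.1) = ceil(15.4545) = 16; reading at tick 16 = 7 + 1.1*16 = 24.6000
Minimum tick count = 16; winners = [1]; smallest index = 1

Answer: 1 16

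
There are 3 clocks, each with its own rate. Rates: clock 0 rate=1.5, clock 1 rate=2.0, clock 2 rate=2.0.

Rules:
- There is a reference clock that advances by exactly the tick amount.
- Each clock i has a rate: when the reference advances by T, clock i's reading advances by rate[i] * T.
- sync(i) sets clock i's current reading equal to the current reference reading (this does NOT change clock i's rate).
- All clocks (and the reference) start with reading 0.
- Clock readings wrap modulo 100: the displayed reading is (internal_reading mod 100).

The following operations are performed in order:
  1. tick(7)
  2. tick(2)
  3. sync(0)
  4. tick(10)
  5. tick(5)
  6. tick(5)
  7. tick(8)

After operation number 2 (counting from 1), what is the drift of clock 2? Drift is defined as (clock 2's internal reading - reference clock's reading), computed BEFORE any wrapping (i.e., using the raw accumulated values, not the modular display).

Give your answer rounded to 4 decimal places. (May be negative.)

Answer: 9.0000

Derivation:
After op 1 tick(7): ref=7.0000 raw=[10.5000 14.0000 14.0000]
After op 2 tick(2): ref=9.0000 raw=[13.5000 18.0000 18.0000]
Drift of clock 2 after op 2: 18.0000 - 9.0000 = 9.0000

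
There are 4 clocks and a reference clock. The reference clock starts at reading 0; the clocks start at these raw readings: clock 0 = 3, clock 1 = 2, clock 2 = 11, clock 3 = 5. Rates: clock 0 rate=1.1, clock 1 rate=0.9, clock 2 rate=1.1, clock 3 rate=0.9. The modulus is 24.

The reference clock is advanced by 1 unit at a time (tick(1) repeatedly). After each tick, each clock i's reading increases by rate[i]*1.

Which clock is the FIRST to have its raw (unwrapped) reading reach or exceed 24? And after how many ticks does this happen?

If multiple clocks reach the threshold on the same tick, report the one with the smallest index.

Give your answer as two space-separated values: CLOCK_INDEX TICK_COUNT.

Answer: 2 12

Derivation:
clock 0: start=3, rate=1.1, needs 24-3 = 21; ticks = ceil(21/1.1) = ceil(19.0909) = 20; reading at tick 20 = 3 + 1.1*20 = 25.0000
clock 1: start=2, rate=0.9, needs 24-2 = 22; ticks = ceil(22/0.9) = ceil(24.4444) = 25; reading at tick 25 = 2 + 0.9*25 = 24.5000
clock 2: start=11, rate=1.1, needs 24-11 = 13; ticks = ceil(13/1.1) = ceil(11.8182) = 12; reading at tick 12 = 11 + 1.1*12 = 24.2000
clock 3: start=5, rate=0.9, needs 24-5 = 19; ticks = ceil(19/0.9) = ceil(21.1111) = 22; reading at tick 22 = 5 + 0.9*22 = 24.8000
Minimum tick count = 12; winners = [2]; smallest index = 2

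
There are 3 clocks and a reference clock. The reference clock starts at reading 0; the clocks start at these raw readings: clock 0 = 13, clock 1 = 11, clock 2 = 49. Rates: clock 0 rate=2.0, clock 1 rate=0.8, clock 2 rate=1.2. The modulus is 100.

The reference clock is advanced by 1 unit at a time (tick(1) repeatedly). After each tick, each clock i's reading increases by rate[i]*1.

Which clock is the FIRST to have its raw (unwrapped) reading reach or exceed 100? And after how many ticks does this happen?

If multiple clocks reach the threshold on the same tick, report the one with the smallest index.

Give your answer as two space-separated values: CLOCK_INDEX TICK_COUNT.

clock 0: start=13, rate=2.0, needs 100-13 = 87; ticks = ceil(87/2.0) = ceil(43.5000) = 44; reading at tick 44 = 13 + 2.0*44 = 101.0000
clock 1: start=11, rate=0.8, needs 100-11 = 89; ticks = ceil(89/0.8) = ceil(111.2500) = 112; reading at tick 112 = 11 + 0.8*112 = 100.6000
clock 2: start=49, rate=1.2, needs 100-49 = 51; ticks = ceil(51/1.2) = ceil(42.5000) = 43; reading at tick 43 = 49 + 1.2*43 = 100.6000
Minimum tick count = 43; winners = [2]; smallest index = 2

Answer: 2 43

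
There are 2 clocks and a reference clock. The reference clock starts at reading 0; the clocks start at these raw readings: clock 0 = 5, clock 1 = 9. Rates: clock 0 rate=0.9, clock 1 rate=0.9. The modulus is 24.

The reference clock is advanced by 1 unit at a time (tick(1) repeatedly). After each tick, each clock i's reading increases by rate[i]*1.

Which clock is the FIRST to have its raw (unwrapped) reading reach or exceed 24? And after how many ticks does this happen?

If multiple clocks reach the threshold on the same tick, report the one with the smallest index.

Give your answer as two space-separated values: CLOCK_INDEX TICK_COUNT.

clock 0: start=5, rate=0.9, needs 24-5 = 19; ticks = ceil(19/0.9) = ceil(21.1111) = 22; reading at tick 22 = 5 + 0.9*22 = 24.8000
clock 1: start=9, rate=0.9, needs 24-9 = 15; ticks = ceil(15/0.9) = ceil(16.6667) = 17; reading at tick 17 = 9 + 0.9*17 = 24.3000
Minimum tick count = 17; winners = [1]; smallest index = 1

Answer: 1 17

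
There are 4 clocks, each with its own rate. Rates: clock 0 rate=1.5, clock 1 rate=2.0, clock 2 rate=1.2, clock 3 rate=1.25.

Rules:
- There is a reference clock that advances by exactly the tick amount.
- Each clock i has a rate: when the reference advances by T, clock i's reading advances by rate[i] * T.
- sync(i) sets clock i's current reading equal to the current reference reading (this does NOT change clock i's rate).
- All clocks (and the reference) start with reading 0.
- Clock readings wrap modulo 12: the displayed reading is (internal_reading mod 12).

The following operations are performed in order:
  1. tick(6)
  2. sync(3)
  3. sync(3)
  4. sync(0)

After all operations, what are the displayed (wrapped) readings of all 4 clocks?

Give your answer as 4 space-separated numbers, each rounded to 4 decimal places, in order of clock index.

Answer: 6.0000 0.0000 7.2000 6.0000

Derivation:
After op 1 tick(6): ref=6.0000 raw=[9.0000 12.0000 7.2000 7.5000]
After op 2 sync(3): ref=6.0000 raw=[9.0000 12.0000 7.2000 6.0000]
After op 3 sync(3): ref=6.0000 raw=[9.0000 12.0000 7.2000 6.0000]
After op 4 sync(0): ref=6.0000 raw=[6.0000 12.0000 7.2000 6.0000]
Wrap final raw readings (mod 12): 6.0000 mod 12 = 6.0000; 12.0000 mod 12 = 0.0000; 7.2000 mod 12 = 7.2000; 6.0000 mod 12 = 6.0000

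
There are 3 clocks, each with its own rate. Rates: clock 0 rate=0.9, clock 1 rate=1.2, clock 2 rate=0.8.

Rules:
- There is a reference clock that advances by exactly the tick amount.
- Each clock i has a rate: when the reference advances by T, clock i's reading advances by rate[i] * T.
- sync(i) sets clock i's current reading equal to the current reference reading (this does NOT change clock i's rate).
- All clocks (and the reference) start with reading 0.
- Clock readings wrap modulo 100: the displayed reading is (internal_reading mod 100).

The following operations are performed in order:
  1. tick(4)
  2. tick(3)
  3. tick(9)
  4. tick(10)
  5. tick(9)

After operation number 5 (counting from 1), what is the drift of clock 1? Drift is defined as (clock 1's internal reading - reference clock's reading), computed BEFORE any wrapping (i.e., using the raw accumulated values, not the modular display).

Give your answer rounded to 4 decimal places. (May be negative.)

After op 1 tick(4): ref=4.0000 raw=[3.6000 4.8000 3.2000]
After op 2 tick(3): ref=7.0000 raw=[6.3000 8.4000 5.6000]
After op 3 tick(9): ref=16.0000 raw=[14.4000 19.2000 12.8000]
After op 4 tick(10): ref=26.0000 raw=[23.4000 31.2000 20.8000]
After op 5 tick(9): ref=35.0000 raw=[31.5000 42.0000 28.0000]
Drift of clock 1 after op 5: 42.0000 - 35.0000 = 7.0000

Answer: 7.0000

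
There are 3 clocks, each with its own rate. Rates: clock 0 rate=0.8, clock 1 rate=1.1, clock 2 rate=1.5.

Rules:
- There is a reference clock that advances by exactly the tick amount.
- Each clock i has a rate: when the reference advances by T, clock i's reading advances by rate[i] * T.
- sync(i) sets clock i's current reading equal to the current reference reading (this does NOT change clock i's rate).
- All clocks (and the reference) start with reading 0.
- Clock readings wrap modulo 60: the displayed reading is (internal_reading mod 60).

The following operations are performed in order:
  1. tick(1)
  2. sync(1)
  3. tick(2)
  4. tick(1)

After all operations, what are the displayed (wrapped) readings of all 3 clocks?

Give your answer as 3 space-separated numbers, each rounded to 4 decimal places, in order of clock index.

Answer: 3.2000 4.3000 6.0000

Derivation:
After op 1 tick(1): ref=1.0000 raw=[0.8000 1.1000 1.5000]
After op 2 sync(1): ref=1.0000 raw=[0.8000 1.0000 1.5000]
After op 3 tick(2): ref=3.0000 raw=[2.4000 3.2000 4.5000]
After op 4 tick(1): ref=4.0000 raw=[3.2000 4.3000 6.0000]
Wrap final raw readings (mod 60): 3.2000 mod 60 = 3.2000; 4.3000 mod 60 = 4.3000; 6.0000 mod 60 = 6.0000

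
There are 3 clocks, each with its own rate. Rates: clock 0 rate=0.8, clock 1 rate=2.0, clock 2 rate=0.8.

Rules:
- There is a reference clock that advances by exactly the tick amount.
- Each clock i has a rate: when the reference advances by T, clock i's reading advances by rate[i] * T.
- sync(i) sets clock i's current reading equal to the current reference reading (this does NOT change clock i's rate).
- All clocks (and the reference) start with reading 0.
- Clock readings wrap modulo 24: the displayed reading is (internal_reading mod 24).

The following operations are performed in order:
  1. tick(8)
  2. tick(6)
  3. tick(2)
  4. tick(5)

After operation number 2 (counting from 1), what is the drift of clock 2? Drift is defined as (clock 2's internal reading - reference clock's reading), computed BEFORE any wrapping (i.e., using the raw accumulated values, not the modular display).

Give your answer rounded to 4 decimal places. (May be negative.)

Answer: -2.8000

Derivation:
After op 1 tick(8): ref=8.0000 raw=[6.4000 16.0000 6.4000]
After op 2 tick(6): ref=14.0000 raw=[11.2000 28.0000 11.2000]
Drift of clock 2 after op 2: 11.2000 - 14.0000 = -2.8000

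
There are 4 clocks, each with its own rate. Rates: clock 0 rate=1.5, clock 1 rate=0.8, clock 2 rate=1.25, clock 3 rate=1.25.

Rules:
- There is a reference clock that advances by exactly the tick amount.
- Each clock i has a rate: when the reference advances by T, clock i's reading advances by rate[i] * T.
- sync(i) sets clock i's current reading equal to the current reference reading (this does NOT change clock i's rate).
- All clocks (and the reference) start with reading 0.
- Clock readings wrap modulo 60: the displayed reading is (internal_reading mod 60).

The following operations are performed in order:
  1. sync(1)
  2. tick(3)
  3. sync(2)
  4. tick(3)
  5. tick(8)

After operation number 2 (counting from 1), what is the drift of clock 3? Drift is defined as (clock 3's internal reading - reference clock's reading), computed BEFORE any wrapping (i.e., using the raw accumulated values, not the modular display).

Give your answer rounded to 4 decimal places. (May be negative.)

After op 1 sync(1): ref=0.0000 raw=[0.0000 0.0000 0.0000 0.0000]
After op 2 tick(3): ref=3.0000 raw=[4.5000 2.4000 3.7500 3.7500]
Drift of clock 3 after op 2: 3.7500 - 3.0000 = 0.7500

Answer: 0.7500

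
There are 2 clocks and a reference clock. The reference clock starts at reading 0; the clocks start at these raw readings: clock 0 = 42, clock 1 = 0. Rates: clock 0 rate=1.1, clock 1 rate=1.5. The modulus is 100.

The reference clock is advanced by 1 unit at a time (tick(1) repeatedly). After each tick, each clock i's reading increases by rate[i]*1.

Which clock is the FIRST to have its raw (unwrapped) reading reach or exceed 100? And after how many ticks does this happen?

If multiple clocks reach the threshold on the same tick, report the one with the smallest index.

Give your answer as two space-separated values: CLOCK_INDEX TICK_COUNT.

Answer: 0 53

Derivation:
clock 0: start=42, rate=1.1, needs 100-42 = 58; ticks = ceil(58/1.1) = ceil(52.7273) = 53; reading at tick 53 = 42 + 1.1*53 = 100.3000
clock 1: start=0, rate=1.5, needs 100-0 = 100; ticks = ceil(100/1.5) = ceil(66.6667) = 67; reading at tick 67 = 0 + 1.5*67 = 100.5000
Minimum tick count = 53; winners = [0]; smallest index = 0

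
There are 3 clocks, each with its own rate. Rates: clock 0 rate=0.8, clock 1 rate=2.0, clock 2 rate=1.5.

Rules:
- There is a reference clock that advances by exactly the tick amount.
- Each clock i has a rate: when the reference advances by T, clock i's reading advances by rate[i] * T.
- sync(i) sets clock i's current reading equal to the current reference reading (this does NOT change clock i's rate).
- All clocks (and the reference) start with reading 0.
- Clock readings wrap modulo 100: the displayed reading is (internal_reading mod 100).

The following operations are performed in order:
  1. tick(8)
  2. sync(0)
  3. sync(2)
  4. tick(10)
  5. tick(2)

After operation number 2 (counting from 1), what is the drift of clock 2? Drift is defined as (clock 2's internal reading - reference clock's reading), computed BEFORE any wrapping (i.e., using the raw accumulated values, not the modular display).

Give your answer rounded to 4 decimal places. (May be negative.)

Answer: 4.0000

Derivation:
After op 1 tick(8): ref=8.0000 raw=[6.4000 16.0000 12.0000]
After op 2 sync(0): ref=8.0000 raw=[8.0000 16.0000 12.0000]
Drift of clock 2 after op 2: 12.0000 - 8.0000 = 4.0000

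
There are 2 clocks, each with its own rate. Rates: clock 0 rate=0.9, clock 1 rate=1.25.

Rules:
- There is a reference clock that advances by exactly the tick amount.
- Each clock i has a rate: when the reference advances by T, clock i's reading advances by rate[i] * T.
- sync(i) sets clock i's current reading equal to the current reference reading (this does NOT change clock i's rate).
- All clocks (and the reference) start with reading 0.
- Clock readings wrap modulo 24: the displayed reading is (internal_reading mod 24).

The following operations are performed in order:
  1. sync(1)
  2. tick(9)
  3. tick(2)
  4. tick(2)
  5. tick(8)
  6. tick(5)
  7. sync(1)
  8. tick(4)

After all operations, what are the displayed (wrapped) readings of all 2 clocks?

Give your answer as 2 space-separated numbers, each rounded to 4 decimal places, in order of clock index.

Answer: 3.0000 7.0000

Derivation:
After op 1 sync(1): ref=0.0000 raw=[0.0000 0.0000]
After op 2 tick(9): ref=9.0000 raw=[8.1000 11.2500]
After op 3 tick(2): ref=11.0000 raw=[9.9000 13.7500]
After op 4 tick(2): ref=13.0000 raw=[11.7000 16.2500]
After op 5 tick(8): ref=21.0000 raw=[18.9000 26.2500]
After op 6 tick(5): ref=26.0000 raw=[23.4000 32.5000]
After op 7 sync(1): ref=26.0000 raw=[23.4000 26.0000]
After op 8 tick(4): ref=30.0000 raw=[27.0000 31.0000]
Wrap final raw readings (mod 24): 27.0000 mod 24 = 3.0000; 31.0000 mod 24 = 7.0000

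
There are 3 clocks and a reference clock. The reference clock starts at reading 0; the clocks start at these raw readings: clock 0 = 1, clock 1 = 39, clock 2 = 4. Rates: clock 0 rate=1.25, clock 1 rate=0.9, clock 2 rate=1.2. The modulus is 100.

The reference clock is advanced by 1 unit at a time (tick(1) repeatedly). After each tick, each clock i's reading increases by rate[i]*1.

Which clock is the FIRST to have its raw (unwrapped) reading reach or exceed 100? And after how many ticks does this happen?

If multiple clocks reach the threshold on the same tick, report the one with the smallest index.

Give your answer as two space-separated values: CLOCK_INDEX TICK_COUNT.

clock 0: start=1, rate=1.25, needs 100-1 = 99; ticks = ceil(99/1.25) = ceil(79.2000) = 80; reading at tick 80 = 1 + 1.25*80 = 101.0000
clock 1: start=39, rate=0.9, needs 100-39 = 61; ticks = ceil(61/0.9) = ceil(67.7778) = 68; reading at tick 68 = 39 + 0.9*68 = 100.2000
clock 2: start=4, rate=1.2, needs 100-4 = 96; ticks = ceil(96/1.2) = ceil(80.0000) = 80; reading at tick 80 = 4 + 1.2*80 = 100.0000
Minimum tick count = 68; winners = [1]; smallest index = 1

Answer: 1 68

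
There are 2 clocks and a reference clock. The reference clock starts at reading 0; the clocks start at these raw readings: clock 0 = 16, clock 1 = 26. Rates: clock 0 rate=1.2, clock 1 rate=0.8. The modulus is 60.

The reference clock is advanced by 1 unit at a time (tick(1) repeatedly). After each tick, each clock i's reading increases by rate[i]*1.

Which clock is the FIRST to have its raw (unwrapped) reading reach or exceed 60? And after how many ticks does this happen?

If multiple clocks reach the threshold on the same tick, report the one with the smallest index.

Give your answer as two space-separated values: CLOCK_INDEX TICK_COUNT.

clock 0: start=16, rate=1.2, needs 60-16 = 44; ticks = ceil(44/1.2) = ceil(36.6667) = 37; reading at tick 37 = 16 + 1.2*37 = 60.4000
clock 1: start=26, rate=0.8, needs 60-26 = 34; ticks = ceil(34/0.8) = ceil(42.5000) = 43; reading at tick 43 = 26 + 0.8*43 = 60.4000
Minimum tick count = 37; winners = [0]; smallest index = 0

Answer: 0 37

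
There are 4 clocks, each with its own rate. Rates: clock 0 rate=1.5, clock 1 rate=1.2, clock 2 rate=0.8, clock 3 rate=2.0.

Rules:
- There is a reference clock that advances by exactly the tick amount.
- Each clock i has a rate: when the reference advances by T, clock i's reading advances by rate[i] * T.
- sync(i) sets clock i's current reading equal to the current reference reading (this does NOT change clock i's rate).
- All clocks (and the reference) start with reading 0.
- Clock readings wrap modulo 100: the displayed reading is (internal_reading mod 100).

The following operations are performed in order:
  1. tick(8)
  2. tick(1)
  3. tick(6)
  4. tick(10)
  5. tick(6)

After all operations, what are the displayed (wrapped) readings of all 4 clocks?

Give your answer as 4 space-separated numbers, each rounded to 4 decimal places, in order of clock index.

Answer: 46.5000 37.2000 24.8000 62.0000

Derivation:
After op 1 tick(8): ref=8.0000 raw=[12.0000 9.6000 6.4000 16.0000]
After op 2 tick(1): ref=9.0000 raw=[13.5000 10.8000 7.2000 18.0000]
After op 3 tick(6): ref=15.0000 raw=[22.5000 18.0000 12.0000 30.0000]
After op 4 tick(10): ref=25.0000 raw=[37.5000 30.0000 20.0000 50.0000]
After op 5 tick(6): ref=31.0000 raw=[46.5000 37.2000 24.8000 62.0000]
Wrap final raw readings (mod 100): 46.5000 mod 100 = 46.5000; 37.2000 mod 100 = 37.2000; 24.8000 mod 100 = 24.8000; 62.0000 mod 100 = 62.0000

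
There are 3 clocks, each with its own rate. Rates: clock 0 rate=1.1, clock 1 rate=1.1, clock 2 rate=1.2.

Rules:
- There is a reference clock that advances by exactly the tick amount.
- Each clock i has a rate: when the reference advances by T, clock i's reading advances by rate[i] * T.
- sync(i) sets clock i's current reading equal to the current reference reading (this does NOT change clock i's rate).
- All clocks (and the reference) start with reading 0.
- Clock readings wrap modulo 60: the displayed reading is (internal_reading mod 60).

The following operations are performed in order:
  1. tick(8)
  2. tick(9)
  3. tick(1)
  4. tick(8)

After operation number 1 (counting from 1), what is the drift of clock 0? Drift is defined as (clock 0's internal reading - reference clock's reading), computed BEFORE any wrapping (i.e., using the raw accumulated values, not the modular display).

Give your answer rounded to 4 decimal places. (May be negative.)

Answer: 0.8000

Derivation:
After op 1 tick(8): ref=8.0000 raw=[8.8000 8.8000 9.6000]
Drift of clock 0 after op 1: 8.8000 - 8.0000 = 0.8000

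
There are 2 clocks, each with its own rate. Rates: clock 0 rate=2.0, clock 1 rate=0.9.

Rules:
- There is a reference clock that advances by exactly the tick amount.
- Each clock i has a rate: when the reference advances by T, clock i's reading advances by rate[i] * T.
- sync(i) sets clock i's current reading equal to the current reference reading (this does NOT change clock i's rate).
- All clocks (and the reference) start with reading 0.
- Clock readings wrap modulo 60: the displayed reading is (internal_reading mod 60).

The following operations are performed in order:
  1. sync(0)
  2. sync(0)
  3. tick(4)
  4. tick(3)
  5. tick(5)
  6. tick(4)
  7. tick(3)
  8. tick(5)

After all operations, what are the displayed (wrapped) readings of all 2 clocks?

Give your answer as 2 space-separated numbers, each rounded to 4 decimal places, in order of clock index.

After op 1 sync(0): ref=0.0000 raw=[0.0000 0.0000]
After op 2 sync(0): ref=0.0000 raw=[0.0000 0.0000]
After op 3 tick(4): ref=4.0000 raw=[8.0000 3.6000]
After op 4 tick(3): ref=7.0000 raw=[14.0000 6.3000]
After op 5 tick(5): ref=12.0000 raw=[24.0000 10.8000]
After op 6 tick(4): ref=16.0000 raw=[32.0000 14.4000]
After op 7 tick(3): ref=19.0000 raw=[38.0000 17.1000]
After op 8 tick(5): ref=24.0000 raw=[48.0000 21.6000]
Wrap final raw readings (mod 60): 48.0000 mod 60 = 48.0000; 21.6000 mod 60 = 21.6000

Answer: 48.0000 21.6000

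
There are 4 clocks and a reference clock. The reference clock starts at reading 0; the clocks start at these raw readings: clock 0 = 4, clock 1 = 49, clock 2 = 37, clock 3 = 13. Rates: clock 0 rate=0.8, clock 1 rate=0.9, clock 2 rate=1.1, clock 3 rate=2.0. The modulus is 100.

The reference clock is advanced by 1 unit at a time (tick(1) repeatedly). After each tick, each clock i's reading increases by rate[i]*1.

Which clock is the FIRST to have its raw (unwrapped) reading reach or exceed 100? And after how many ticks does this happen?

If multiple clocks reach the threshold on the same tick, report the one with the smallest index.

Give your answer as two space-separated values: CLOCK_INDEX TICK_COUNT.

Answer: 3 44

Derivation:
clock 0: start=4, rate=0.8, needs 100-4 = 96; ticks = ceil(96/0.8) = ceil(120.0000) = 120; reading at tick 120 = 4 + 0.8*120 = 100.0000
clock 1: start=49, rate=0.9, needs 100-49 = 51; ticks = ceil(51/0.9) = ceil(56.6667) = 57; reading at tick 57 = 49 + 0.9*57 = 100.3000
clock 2: start=37, rate=1.1, needs 100-37 = 63; ticks = ceil(63/1.1) = ceil(57.2727) = 58; reading at tick 58 = 37 + 1.1*58 = 100.8000
clock 3: start=13, rate=2.0, needs 100-13 = 87; ticks = ceil(87/2.0) = ceil(43.5000) = 44; reading at tick 44 = 13 + 2.0*44 = 101.0000
Minimum tick count = 44; winners = [3]; smallest index = 3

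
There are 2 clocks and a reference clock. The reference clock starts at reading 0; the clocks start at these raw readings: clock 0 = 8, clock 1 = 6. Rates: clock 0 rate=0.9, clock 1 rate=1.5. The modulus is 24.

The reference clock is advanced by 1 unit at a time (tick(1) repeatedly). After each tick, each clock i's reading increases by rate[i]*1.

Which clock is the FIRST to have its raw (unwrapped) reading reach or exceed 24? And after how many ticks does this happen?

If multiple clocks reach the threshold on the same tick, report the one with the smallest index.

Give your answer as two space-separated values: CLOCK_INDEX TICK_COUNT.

clock 0: start=8, rate=0.9, needs 24-8 = 16; ticks = ceil(16/0.9) = ceil(17.7778) = 18; reading at tick 18 = 8 + 0.9*18 = 24.2000
clock 1: start=6, rate=1.5, needs 24-6 = 18; ticks = ceil(18/1.5) = ceil(12.0000) = 12; reading at tick 12 = 6 + 1.5*12 = 24.0000
Minimum tick count = 12; winners = [1]; smallest index = 1

Answer: 1 12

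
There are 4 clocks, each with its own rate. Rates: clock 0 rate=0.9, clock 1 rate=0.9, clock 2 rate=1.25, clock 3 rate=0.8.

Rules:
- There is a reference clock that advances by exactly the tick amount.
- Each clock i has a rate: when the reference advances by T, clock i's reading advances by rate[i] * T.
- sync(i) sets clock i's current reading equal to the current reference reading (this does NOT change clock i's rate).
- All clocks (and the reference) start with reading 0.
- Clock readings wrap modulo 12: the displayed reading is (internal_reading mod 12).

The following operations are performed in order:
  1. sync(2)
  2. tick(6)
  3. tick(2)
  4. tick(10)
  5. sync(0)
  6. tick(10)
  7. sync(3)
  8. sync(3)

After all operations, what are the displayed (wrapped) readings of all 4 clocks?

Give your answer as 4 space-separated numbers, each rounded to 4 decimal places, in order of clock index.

Answer: 3.0000 1.2000 11.0000 4.0000

Derivation:
After op 1 sync(2): ref=0.0000 raw=[0.0000 0.0000 0.0000 0.0000]
After op 2 tick(6): ref=6.0000 raw=[5.4000 5.4000 7.5000 4.8000]
After op 3 tick(2): ref=8.0000 raw=[7.2000 7.2000 10.0000 6.4000]
After op 4 tick(10): ref=18.0000 raw=[16.2000 16.2000 22.5000 14.4000]
After op 5 sync(0): ref=18.0000 raw=[18.0000 16.2000 22.5000 14.4000]
After op 6 tick(10): ref=28.0000 raw=[27.0000 25.2000 35.0000 22.4000]
After op 7 sync(3): ref=28.0000 raw=[27.0000 25.2000 35.0000 28.0000]
After op 8 sync(3): ref=28.0000 raw=[27.0000 25.2000 35.0000 28.0000]
Wrap final raw readings (mod 12): 27.0000 mod 12 = 3.0000; 25.2000 mod 12 = 1.2000; 35.0000 mod 12 = 11.0000; 28.0000 mod 12 = 4.0000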